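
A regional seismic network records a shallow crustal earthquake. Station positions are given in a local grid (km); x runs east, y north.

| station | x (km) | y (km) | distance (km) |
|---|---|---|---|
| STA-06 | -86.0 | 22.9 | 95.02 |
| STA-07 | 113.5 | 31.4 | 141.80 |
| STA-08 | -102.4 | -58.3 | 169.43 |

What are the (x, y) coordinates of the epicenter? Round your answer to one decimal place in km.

-16.6 km east, 87.8 km north

Circle about each station: (x + 86.0)² + (y − 22.9)² = 95.02²; (x − 113.5)² + (y − 31.4)² = 141.80²; (x + 102.4)² + (y + 58.3)² = 169.43².
Subtracting the STA-06 equation from the STA-07 and STA-08 equations removes the quadratic terms:
399.0 x + 17.0 y = -5130.64
-32.8 x − 162.4 y = -13713.48
Solving the 2×2 system: x ≈ -16.6, y ≈ 87.8 km.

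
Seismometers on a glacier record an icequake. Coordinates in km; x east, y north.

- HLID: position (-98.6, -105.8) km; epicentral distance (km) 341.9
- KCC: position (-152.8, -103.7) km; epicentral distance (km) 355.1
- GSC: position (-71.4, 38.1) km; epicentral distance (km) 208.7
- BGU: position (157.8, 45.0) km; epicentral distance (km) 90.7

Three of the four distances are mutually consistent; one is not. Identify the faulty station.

Solve using three stations at a time. Using KCC, GSC, BGU (subtract circle equations pairwise → linear system) gives (x, y) ≈ (117.7, 126.3).
Distances from that point to each station vs reported:
  HLID: calculated 317.3 vs reported 341.9 → residual 24.6 km
  KCC: calculated 355.1 vs reported 355.1 → residual 0.0 km
  GSC: calculated 208.7 vs reported 208.7 → residual 0.0 km
  BGU: calculated 90.7 vs reported 90.7 → residual 0.0 km
KCC, GSC, BGU are mutually consistent (residuals ≈ 0); HLID is off by 24.6 km.

HLID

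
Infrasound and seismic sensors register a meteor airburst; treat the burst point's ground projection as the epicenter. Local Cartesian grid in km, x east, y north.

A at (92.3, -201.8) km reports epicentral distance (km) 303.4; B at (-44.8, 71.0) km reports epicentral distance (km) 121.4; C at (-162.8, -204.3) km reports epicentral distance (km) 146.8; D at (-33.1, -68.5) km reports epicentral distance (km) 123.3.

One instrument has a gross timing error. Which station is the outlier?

C

Solve using three stations at a time. Using A, B, D (subtract circle equations pairwise → linear system) gives (x, y) ≈ (-139.0, -5.5).
Distances from that point to each station vs reported:
  A: calculated 303.4 vs reported 303.4 → residual 0.0 km
  B: calculated 121.3 vs reported 121.4 → residual 0.1 km
  C: calculated 200.3 vs reported 146.8 → residual 53.5 km
  D: calculated 123.2 vs reported 123.3 → residual 0.1 km
A, B, D are mutually consistent (residuals ≈ 0); C is off by 53.5 km.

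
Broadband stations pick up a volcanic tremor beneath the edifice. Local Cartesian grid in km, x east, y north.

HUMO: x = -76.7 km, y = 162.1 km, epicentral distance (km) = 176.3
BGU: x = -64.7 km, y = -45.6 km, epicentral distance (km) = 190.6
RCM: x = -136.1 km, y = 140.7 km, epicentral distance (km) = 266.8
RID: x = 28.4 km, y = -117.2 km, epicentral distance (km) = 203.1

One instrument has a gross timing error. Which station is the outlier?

Solve using three stations at a time. Using HUMO, BGU, RID (subtract circle equations pairwise → linear system) gives (x, y) ≈ (79.2, 79.5).
Distances from that point to each station vs reported:
  HUMO: calculated 176.4 vs reported 176.3 → residual 0.1 km
  BGU: calculated 190.7 vs reported 190.6 → residual 0.1 km
  RCM: calculated 223.8 vs reported 266.8 → residual 43.0 km
  RID: calculated 203.2 vs reported 203.1 → residual 0.1 km
HUMO, BGU, RID are mutually consistent (residuals ≈ 0); RCM is off by 43.0 km.

RCM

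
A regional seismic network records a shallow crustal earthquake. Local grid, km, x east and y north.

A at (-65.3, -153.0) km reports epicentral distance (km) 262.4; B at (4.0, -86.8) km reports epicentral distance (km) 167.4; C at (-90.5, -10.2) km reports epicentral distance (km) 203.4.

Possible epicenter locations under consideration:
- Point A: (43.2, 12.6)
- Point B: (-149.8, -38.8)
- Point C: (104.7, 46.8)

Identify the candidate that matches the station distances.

For each candidate, compare |candidate − station| to the reported distance:
Point A: residuals A 64.4, B 60.5, C 67.8 → max 67.8 km
Point B: residuals A 120.3, B 6.3, C 137.6 → max 137.6 km
Point C: residuals A 0.1, B 0.1, C 0.0 → max 0.1 km
Only Point C has all residuals ≈ 0.

Point C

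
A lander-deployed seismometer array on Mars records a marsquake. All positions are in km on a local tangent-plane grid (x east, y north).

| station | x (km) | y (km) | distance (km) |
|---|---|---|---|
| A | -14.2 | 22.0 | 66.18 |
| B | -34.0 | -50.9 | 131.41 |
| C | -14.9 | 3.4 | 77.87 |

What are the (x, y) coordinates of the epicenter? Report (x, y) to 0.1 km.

(42.7, 55.8)

Circle about each station: (x + 14.2)² + (y − 22.0)² = 66.18²; (x + 34.0)² + (y + 50.9)² = 131.41²; (x + 14.9)² + (y − 3.4)² = 77.87².
Subtracting the A equation from the B and C equations removes the quadratic terms:
-39.6 x − 145.8 y = -9827.63
-1.4 x − 37.2 y = -2136.01
Solving the 2×2 system: x ≈ 42.7, y ≈ 55.8 km.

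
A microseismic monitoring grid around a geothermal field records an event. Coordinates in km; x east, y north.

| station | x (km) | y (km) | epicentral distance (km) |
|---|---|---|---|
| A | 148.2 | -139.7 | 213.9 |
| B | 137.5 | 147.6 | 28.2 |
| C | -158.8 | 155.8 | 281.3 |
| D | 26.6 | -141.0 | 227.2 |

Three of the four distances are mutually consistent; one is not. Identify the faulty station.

B

Solve using three stations at a time. Using A, C, D (subtract circle equations pairwise → linear system) gives (x, y) ≈ (109.3, 70.6).
Distances from that point to each station vs reported:
  A: calculated 213.9 vs reported 213.9 → residual 0.0 km
  B: calculated 82.0 vs reported 28.2 → residual 53.8 km
  C: calculated 281.3 vs reported 281.3 → residual 0.0 km
  D: calculated 227.2 vs reported 227.2 → residual 0.0 km
A, C, D are mutually consistent (residuals ≈ 0); B is off by 53.8 km.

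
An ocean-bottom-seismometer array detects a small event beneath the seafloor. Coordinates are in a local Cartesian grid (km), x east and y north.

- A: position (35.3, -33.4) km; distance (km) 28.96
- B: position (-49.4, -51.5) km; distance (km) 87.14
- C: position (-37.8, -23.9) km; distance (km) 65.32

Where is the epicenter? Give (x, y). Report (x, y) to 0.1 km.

25.1 km east, -6.3 km north

Circle about each station: (x − 35.3)² + (y + 33.4)² = 28.96²; (x + 49.4)² + (y + 51.5)² = 87.14²; (x + 37.8)² + (y + 23.9)² = 65.32².
Subtracting the A equation from the B and C equations removes the quadratic terms:
-169.4 x − 36.2 y = -4023.74
-146.2 x + 19.0 y = -3789.62
Solving the 2×2 system: x ≈ 25.1, y ≈ -6.3 km.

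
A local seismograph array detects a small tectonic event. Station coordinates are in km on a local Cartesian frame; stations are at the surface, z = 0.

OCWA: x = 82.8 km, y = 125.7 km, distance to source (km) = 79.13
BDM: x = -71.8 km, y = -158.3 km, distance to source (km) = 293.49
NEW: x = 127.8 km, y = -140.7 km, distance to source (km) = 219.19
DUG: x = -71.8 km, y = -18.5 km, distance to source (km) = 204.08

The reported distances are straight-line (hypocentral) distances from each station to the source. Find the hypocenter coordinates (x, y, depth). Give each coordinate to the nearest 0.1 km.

Each station gives a sphere (x−x_i)² + (y−y_i)² + z² = d_i² (stations at z=0).
Subtracting the OCWA sphere from BDM and NEW: z² cancels, leaving linear equations in x and y:
-309.2 x − 568.0 y = -72317.02
90.0 x − 532.8 y = -28309.70
Solving: x ≈ 104.005, y ≈ 70.702 km (keep extra digits for the depth step; rounded: 104.0, 70.7).
Then from the OCWA sphere: z² = 79.13² − (x − 82.8)² − (y − 125.7)² with x = 104.005, y = 70.702, so z ≈ 52.793 ≈ 52.8 km.

(104.0, 70.7, 52.8)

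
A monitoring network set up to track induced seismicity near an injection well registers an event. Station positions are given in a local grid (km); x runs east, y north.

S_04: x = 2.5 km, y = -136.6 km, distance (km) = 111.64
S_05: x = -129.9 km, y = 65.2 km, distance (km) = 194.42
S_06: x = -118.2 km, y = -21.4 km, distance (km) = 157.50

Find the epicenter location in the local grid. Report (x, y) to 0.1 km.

Circle about each station: (x − 2.5)² + (y + 136.6)² = 111.64²; (x + 129.9)² + (y − 65.2)² = 194.42²; (x + 118.2)² + (y + 21.4)² = 157.50².
Subtracting pairs of circle equations eliminates x²+y² and gives linear equations (the radical axes):
-264.8 x + 403.6 y = -22876.41
-241.4 x + 230.4 y = -16579.37
Solving the 2×2 system: x ≈ 39.0, y ≈ -31.1 km.

x ≈ 39.0 km, y ≈ -31.1 km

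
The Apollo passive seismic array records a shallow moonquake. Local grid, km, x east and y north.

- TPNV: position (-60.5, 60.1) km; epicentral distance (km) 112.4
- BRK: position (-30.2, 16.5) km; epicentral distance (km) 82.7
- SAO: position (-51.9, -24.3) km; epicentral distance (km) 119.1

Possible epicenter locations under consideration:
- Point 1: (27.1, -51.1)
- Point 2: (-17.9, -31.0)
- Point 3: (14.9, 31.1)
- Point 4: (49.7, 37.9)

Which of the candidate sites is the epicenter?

Point 4

For each candidate, compare |candidate − station| to the reported distance:
Point 1: residuals TPNV 29.2, BRK 5.9, SAO 35.7 → max 35.7 km
Point 2: residuals TPNV 11.8, BRK 33.6, SAO 84.4 → max 84.4 km
Point 3: residuals TPNV 31.6, BRK 35.3, SAO 32.3 → max 35.3 km
Point 4: residuals TPNV 0.0, BRK 0.0, SAO 0.0 → max 0.0 km
Only Point 4 has all residuals ≈ 0.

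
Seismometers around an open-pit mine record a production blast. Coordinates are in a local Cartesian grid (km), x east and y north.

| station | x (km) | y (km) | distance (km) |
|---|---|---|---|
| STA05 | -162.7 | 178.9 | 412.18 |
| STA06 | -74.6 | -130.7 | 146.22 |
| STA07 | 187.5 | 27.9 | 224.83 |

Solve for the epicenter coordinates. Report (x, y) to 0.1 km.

Circle about each station: (x + 162.7)² + (y − 178.9)² = 412.18²; (x + 74.6)² + (y + 130.7)² = 146.22²; (x − 187.5)² + (y − 27.9)² = 224.83².
Subtracting the STA05 equation from the STA06 and STA07 equations removes the quadratic terms:
176.2 x − 619.2 y = 112683.21
700.4 x − 302.0 y = 96801.98
Solving the 2×2 system: x ≈ 68.1, y ≈ -162.6 km.

x ≈ 68.1 km, y ≈ -162.6 km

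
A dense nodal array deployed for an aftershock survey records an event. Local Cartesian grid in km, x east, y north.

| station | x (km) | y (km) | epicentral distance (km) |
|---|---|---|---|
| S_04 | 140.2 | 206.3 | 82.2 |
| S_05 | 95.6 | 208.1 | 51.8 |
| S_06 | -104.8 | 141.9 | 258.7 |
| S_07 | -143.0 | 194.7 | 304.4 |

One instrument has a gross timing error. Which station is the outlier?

S_05

Solve using three stations at a time. Using S_04, S_06, S_07 (subtract circle equations pairwise → linear system) gives (x, y) ≈ (153.3, 125.2).
Distances from that point to each station vs reported:
  S_04: calculated 82.2 vs reported 82.2 → residual 0.0 km
  S_05: calculated 101.0 vs reported 51.8 → residual 49.2 km
  S_06: calculated 258.7 vs reported 258.7 → residual 0.0 km
  S_07: calculated 304.4 vs reported 304.4 → residual 0.0 km
S_04, S_06, S_07 are mutually consistent (residuals ≈ 0); S_05 is off by 49.2 km.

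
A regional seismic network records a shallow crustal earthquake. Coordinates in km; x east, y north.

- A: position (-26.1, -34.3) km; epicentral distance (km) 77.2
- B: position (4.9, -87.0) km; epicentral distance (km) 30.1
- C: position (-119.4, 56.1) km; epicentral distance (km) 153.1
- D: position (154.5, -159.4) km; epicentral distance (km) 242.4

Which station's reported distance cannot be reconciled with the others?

Solve using three stations at a time. Using A, C, D (subtract circle equations pairwise → linear system) gives (x, y) ≈ (-78.2, -91.4).
Distances from that point to each station vs reported:
  A: calculated 77.3 vs reported 77.2 → residual 0.1 km
  B: calculated 83.2 vs reported 30.1 → residual 53.1 km
  C: calculated 153.2 vs reported 153.1 → residual 0.1 km
  D: calculated 242.4 vs reported 242.4 → residual 0.0 km
A, C, D are mutually consistent (residuals ≈ 0); B is off by 53.1 km.

B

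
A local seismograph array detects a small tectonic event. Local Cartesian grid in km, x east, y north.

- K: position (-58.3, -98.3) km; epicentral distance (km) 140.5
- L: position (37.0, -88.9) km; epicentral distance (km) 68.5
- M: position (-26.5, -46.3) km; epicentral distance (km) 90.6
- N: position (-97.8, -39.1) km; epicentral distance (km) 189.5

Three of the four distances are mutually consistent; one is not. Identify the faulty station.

N

Solve using three stations at a time. Using K, L, M (subtract circle equations pairwise → linear system) gives (x, y) ≈ (61.5, -25.0).
Distances from that point to each station vs reported:
  K: calculated 140.5 vs reported 140.5 → residual 0.0 km
  L: calculated 68.5 vs reported 68.5 → residual 0.0 km
  M: calculated 90.6 vs reported 90.6 → residual 0.0 km
  N: calculated 160.0 vs reported 189.5 → residual 29.5 km
K, L, M are mutually consistent (residuals ≈ 0); N is off by 29.5 km.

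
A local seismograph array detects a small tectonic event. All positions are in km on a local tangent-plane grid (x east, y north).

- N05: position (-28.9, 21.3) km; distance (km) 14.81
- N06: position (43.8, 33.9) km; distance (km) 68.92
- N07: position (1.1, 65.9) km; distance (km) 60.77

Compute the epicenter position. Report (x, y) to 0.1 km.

x ≈ -20.5 km, y ≈ 9.1 km

Circle about each station: (x + 28.9)² + (y − 21.3)² = 14.81²; (x − 43.8)² + (y − 33.9)² = 68.92²; (x − 1.1)² + (y − 65.9)² = 60.77².
Subtracting pairs of circle equations eliminates x²+y² and gives linear equations (the radical axes):
145.4 x + 25.2 y = -2751.88
60.0 x + 89.2 y = -418.54
Solving the 2×2 system: x ≈ -20.5, y ≈ 9.1 km.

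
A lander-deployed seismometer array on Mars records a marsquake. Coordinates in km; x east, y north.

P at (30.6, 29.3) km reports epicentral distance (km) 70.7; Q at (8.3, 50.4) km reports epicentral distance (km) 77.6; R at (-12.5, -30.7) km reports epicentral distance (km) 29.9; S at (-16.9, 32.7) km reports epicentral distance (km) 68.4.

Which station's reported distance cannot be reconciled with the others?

P

Solve using three stations at a time. Using Q, R, S (subtract circle equations pairwise → linear system) gives (x, y) ≈ (17.0, -26.6).
Distances from that point to each station vs reported:
  P: calculated 57.6 vs reported 70.7 → residual 13.1 km
  Q: calculated 77.5 vs reported 77.6 → residual 0.1 km
  R: calculated 29.7 vs reported 29.9 → residual 0.2 km
  S: calculated 68.3 vs reported 68.4 → residual 0.1 km
Q, R, S are mutually consistent (residuals ≈ 0); P is off by 13.1 km.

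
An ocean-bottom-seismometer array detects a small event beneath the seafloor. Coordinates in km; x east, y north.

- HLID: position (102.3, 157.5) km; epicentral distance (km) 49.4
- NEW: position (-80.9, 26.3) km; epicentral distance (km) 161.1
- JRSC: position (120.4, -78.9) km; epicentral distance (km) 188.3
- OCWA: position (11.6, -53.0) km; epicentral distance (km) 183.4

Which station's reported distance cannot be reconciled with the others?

NEW

Solve using three stations at a time. Using HLID, JRSC, OCWA (subtract circle equations pairwise → linear system) gives (x, y) ≈ (99.1, 108.2).
Distances from that point to each station vs reported:
  HLID: calculated 49.4 vs reported 49.4 → residual 0.0 km
  NEW: calculated 197.7 vs reported 161.1 → residual 36.6 km
  JRSC: calculated 188.3 vs reported 188.3 → residual 0.0 km
  OCWA: calculated 183.4 vs reported 183.4 → residual 0.0 km
HLID, JRSC, OCWA are mutually consistent (residuals ≈ 0); NEW is off by 36.6 km.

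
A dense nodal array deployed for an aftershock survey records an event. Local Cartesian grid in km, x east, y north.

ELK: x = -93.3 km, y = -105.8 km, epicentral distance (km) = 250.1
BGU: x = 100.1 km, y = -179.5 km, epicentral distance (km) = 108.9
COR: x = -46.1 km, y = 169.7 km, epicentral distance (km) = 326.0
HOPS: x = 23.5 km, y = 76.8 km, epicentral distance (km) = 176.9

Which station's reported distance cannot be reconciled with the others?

HOPS

Solve using three stations at a time. Using ELK, BGU, COR (subtract circle equations pairwise → linear system) gives (x, y) ≈ (156.0, -86.1).
Distances from that point to each station vs reported:
  ELK: calculated 250.1 vs reported 250.1 → residual 0.0 km
  BGU: calculated 108.9 vs reported 108.9 → residual 0.0 km
  COR: calculated 326.0 vs reported 326.0 → residual 0.0 km
  HOPS: calculated 210.0 vs reported 176.9 → residual 33.1 km
ELK, BGU, COR are mutually consistent (residuals ≈ 0); HOPS is off by 33.1 km.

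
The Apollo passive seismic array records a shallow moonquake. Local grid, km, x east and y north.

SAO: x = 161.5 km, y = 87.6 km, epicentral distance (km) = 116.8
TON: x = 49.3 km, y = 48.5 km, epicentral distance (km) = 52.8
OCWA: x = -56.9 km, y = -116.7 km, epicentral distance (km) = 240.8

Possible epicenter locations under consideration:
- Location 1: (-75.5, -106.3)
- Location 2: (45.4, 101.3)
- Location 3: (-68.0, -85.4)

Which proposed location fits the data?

For each candidate, compare |candidate − station| to the reported distance:
Location 1: residuals SAO 189.4, TON 146.0, OCWA 219.5 → max 219.5 km
Location 2: residuals SAO 0.1, TON 0.1, OCWA 0.0 → max 0.1 km
Location 3: residuals SAO 170.6, TON 125.2, OCWA 207.6 → max 207.6 km
Only Location 2 has all residuals ≈ 0.

Location 2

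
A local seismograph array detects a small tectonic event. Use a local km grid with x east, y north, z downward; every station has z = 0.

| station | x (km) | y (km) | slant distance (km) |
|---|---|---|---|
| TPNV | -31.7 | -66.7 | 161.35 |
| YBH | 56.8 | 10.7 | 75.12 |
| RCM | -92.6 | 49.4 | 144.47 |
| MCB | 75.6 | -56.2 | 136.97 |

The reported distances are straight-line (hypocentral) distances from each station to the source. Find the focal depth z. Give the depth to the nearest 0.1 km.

Each station gives a sphere (x−x_i)² + (y−y_i)² + z² = d_i² (stations at z=0).
Subtracting the TPNV sphere from YBH and RCM: z² cancels, leaving linear equations in x and y:
177.0 x + 154.8 y = 18277.76
-121.8 x + 232.2 y = 10723.58
Solving: x ≈ 43.101, y ≈ 68.791 km (keep extra digits for the depth step; rounded: 43.1, 68.8).
Then from the TPNV sphere: z² = 161.35² − (x + 31.7)² − (y + 66.7)² with x = 43.101, y = 68.791, so z ≈ 45.616 ≈ 45.6 km.
Check against MCB (with the unrounded solution): distance 136.97 ≈ 136.97 km. ✓

z ≈ 45.6 km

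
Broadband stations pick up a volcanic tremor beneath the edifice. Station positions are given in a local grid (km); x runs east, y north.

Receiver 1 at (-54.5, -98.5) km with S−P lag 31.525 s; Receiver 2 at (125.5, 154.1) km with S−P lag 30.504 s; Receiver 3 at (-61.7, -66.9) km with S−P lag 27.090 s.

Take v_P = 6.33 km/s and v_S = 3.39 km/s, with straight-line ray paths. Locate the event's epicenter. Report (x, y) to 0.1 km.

Distance from S−P lag: d = Δt · v_P v_S / (v_P − v_S) = Δt · (6.33·3.39)/(6.33−3.39) ≈ 7.2989·Δt.
So d_Receiver 1 = 230.10, d_Receiver 2 = 222.64, d_Receiver 3 = 197.73 km.
Circle about each station: (x + 54.5)² + (y + 98.5)² = 230.10²; (x − 125.5)² + (y − 154.1)² = 222.64²; (x + 61.7)² + (y + 66.9)² = 197.73².
Subtracting the Receiver 1 equation from the Receiver 2 and Receiver 3 equations removes the quadratic terms:
360.0 x + 505.2 y = 30202.00
-14.4 x + 63.2 y = 9458.86
Solving the 2×2 system: x ≈ -95.6, y ≈ 127.9 km.
Check against Receiver 1 (with the unrounded x, y): √((x + 54.5)²+(y + 98.5)²) = 230.08 ≈ 230.10 km. ✓

-95.6 km east, 127.9 km north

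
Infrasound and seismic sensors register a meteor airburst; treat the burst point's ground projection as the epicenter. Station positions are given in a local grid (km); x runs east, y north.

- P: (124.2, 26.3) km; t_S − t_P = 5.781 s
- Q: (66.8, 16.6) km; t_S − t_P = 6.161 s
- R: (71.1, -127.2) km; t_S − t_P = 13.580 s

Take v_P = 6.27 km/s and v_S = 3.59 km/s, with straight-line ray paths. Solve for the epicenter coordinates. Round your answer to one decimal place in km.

Distance from S−P lag: d = Δt · v_P v_S / (v_P − v_S) = Δt · (6.27·3.59)/(6.27−3.59) ≈ 8.3990·Δt.
So d_P = 48.55, d_Q = 51.75, d_R = 114.06 km.
Circle about each station: (x − 124.2)² + (y − 26.3)² = 48.55²; (x − 66.8)² + (y − 16.6)² = 51.75²; (x − 71.1)² + (y + 127.2)² = 114.06².
Subtracting the P equation from the Q and R equations removes the quadratic terms:
-114.8 x − 19.4 y = -11700.49
-106.2 x − 307.0 y = -5534.86
Solving the 2×2 system: x ≈ 105.0, y ≈ -18.3 km.

105.0 km east, -18.3 km north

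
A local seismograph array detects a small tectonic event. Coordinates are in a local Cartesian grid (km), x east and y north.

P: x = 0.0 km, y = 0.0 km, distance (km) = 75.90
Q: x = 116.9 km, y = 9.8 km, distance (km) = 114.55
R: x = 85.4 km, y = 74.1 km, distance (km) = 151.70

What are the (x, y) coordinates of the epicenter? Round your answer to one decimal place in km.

Circle about each station: x² + y² = 75.90²; (x − 116.9)² + (y − 9.8)² = 114.55²; (x − 85.4)² + (y − 74.1)² = 151.70².
Subtracting pairs of circle equations eliminates x²+y² and gives linear equations (the radical axes):
233.8 x + 19.6 y = 6400.76
170.8 x + 148.2 y = -4468.11
Solving the 2×2 system: x ≈ 33.1, y ≈ -68.3 km.

x ≈ 33.1 km, y ≈ -68.3 km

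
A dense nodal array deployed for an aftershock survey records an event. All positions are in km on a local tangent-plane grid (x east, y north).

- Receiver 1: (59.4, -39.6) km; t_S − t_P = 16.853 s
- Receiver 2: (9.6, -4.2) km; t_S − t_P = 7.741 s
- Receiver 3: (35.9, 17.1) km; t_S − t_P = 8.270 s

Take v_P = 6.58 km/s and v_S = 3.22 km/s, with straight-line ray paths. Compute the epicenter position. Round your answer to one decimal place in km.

-10.9 km east, 40.1 km north

Distance from S−P lag: d = Δt · v_P v_S / (v_P − v_S) = Δt · (6.58·3.22)/(6.58−3.22) ≈ 6.3058·Δt.
So d_Receiver 1 = 106.27, d_Receiver 2 = 48.81, d_Receiver 3 = 52.15 km.
Circle about each station: (x − 59.4)² + (y + 39.6)² = 106.27²; (x − 9.6)² + (y + 4.2)² = 48.81²; (x − 35.9)² + (y − 17.1)² = 52.15².
Subtracting the Receiver 1 equation from the Receiver 2 and Receiver 3 equations removes the quadratic terms:
-99.6 x + 70.8 y = 3924.18
-47.0 x + 113.4 y = 5058.39
Solving the 2×2 system: x ≈ -10.9, y ≈ 40.1 km.
Check against Receiver 1 (with the unrounded x, y): √((x − 59.4)²+(y + 39.6)²) = 106.27 ≈ 106.27 km. ✓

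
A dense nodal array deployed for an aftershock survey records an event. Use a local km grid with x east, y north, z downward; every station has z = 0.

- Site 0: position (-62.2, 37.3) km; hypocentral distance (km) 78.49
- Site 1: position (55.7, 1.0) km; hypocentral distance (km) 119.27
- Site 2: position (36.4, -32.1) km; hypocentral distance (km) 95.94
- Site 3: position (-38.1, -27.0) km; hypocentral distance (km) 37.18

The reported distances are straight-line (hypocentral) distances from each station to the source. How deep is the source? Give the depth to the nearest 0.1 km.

z ≈ 33.2 km

Each station gives a sphere (x−x_i)² + (y−y_i)² + z² = d_i² (stations at z=0).
Subtracting the Site 0 sphere from Site 1 and Site 2: z² cancels, leaving linear equations in x and y:
235.8 x − 72.6 y = -10221.29
197.2 x − 138.8 y = -5948.56
Solving: x ≈ -53.597, y ≈ -33.291 km (keep extra digits for the depth step; rounded: -53.6, -33.3).
Then from the Site 0 sphere: z² = 78.49² − (x + 62.2)² − (y − 37.3)² with x = -53.597, y = -33.291, so z ≈ 33.220 ≈ 33.2 km.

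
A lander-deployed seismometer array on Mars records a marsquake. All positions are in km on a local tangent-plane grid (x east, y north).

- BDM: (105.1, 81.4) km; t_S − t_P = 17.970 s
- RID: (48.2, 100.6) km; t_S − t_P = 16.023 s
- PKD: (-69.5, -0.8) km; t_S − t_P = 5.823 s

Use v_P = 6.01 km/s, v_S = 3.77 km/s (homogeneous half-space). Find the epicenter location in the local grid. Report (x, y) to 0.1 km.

-27.9 km east, -42.5 km north

Distance from S−P lag: d = Δt · v_P v_S / (v_P − v_S) = Δt · (6.01·3.77)/(6.01−3.77) ≈ 10.1150·Δt.
So d_BDM = 181.77, d_RID = 162.07, d_PKD = 58.90 km.
Circle about each station: (x − 105.1)² + (y − 81.4)² = 181.77²; (x − 48.2)² + (y − 100.6)² = 162.07²; (x + 69.5)² + (y + 0.8)² = 58.90².
Subtracting the BDM equation from the RID and PKD equations removes the quadratic terms:
-113.8 x + 38.4 y = 1545.28
-349.2 x − 164.4 y = 16730.04
Solving the 2×2 system: x ≈ -27.9, y ≈ -42.5 km.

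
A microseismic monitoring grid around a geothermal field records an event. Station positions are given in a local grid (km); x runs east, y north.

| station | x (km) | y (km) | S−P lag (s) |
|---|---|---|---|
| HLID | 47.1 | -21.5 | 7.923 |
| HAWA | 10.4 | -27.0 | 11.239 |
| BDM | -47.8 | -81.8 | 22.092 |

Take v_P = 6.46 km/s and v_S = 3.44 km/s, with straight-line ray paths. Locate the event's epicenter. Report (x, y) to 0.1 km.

x ≈ 67.0 km, y ≈ 33.3 km

Distance from S−P lag: d = Δt · v_P v_S / (v_P − v_S) = Δt · (6.46·3.44)/(6.46−3.44) ≈ 7.3584·Δt.
So d_HLID = 58.30, d_HAWA = 82.70, d_BDM = 162.56 km.
Circle about each station: (x − 47.1)² + (y + 21.5)² = 58.30²; (x − 10.4)² + (y + 27.0)² = 82.70²; (x + 47.8)² + (y + 81.8)² = 162.56².
Subtracting pairs of circle equations eliminates x²+y² and gives linear equations (the radical axes):
-73.4 x − 11.0 y = -5283.90
-189.8 x − 120.6 y = -16731.44
Solving the 2×2 system: x ≈ 67.0, y ≈ 33.3 km.
Check against HLID (with the unrounded x, y): √((x − 47.1)²+(y + 21.5)²) = 58.29 ≈ 58.30 km. ✓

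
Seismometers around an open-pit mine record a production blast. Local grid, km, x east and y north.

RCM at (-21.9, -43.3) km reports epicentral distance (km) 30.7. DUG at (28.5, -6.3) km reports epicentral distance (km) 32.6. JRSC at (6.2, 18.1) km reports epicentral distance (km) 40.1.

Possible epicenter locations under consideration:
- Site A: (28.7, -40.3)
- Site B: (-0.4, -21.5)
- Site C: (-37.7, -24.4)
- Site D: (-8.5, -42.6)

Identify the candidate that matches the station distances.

For each candidate, compare |candidate − station| to the reported distance:
Site A: residuals RCM 20.0, DUG 1.4, JRSC 22.5 → max 22.5 km
Site B: residuals RCM 0.1, DUG 0.1, JRSC 0.0 → max 0.1 km
Site C: residuals RCM 6.1, DUG 36.0, JRSC 21.0 → max 36.0 km
Site D: residuals RCM 17.3, DUG 19.2, JRSC 22.4 → max 22.4 km
Only Site B has all residuals ≈ 0.

Site B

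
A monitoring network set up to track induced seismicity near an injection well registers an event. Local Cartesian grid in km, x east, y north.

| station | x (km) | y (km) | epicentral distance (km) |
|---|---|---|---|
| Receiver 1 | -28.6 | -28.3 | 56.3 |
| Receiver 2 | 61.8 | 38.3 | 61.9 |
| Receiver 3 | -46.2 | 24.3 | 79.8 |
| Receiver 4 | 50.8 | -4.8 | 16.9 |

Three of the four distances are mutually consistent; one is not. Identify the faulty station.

Receiver 4

Solve using three stations at a time. Using Receiver 1, Receiver 2, Receiver 3 (subtract circle equations pairwise → linear system) gives (x, y) ≈ (25.1, -11.5).
Distances from that point to each station vs reported:
  Receiver 1: calculated 56.3 vs reported 56.3 → residual 0.0 km
  Receiver 2: calculated 61.9 vs reported 61.9 → residual 0.0 km
  Receiver 3: calculated 79.8 vs reported 79.8 → residual 0.0 km
  Receiver 4: calculated 26.6 vs reported 16.9 → residual 9.7 km
Receiver 1, Receiver 2, Receiver 3 are mutually consistent (residuals ≈ 0); Receiver 4 is off by 9.7 km.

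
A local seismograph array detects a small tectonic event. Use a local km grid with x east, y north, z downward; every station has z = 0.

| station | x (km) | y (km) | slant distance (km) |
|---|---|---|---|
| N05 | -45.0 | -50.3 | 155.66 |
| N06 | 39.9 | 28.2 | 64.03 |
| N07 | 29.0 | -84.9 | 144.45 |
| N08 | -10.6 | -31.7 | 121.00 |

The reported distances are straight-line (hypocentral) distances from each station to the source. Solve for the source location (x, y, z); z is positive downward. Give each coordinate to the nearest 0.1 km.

Each station gives a sphere (x−x_i)² + (y−y_i)² + z² = d_i² (stations at z=0).
Subtracting the N05 sphere from N06 and N07: z² cancels, leaving linear equations in x and y:
169.8 x + 157.0 y = 17962.35
148.0 x − 69.2 y = 6858.15
Solving: x ≈ 66.304, y ≈ 42.700 km (keep extra digits for the depth step; rounded: 66.3, 42.7).
Then from the N05 sphere: z² = 155.66² − (x + 45.0)² − (y + 50.3)² with x = 66.304, y = 42.700, so z ≈ 56.502 ≈ 56.5 km.
Check against N08 (with the unrounded solution): distance 121.00 ≈ 121.00 km. ✓

(66.3, 42.7, 56.5)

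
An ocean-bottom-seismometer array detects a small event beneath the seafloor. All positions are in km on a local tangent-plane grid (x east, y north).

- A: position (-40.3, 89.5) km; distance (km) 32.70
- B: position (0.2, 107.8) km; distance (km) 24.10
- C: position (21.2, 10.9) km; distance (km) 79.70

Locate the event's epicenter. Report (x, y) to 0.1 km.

-7.9 km east, 85.1 km north

Circle about each station: (x + 40.3)² + (y − 89.5)² = 32.70²; (x − 0.2)² + (y − 107.8)² = 24.10²; (x − 21.2)² + (y − 10.9)² = 79.70².
Subtracting pairs of circle equations eliminates x²+y² and gives linear equations (the radical axes):
81.0 x + 36.6 y = 2475.02
123.0 x − 157.2 y = -14348.89
Solving the 2×2 system: x ≈ -7.9, y ≈ 85.1 km.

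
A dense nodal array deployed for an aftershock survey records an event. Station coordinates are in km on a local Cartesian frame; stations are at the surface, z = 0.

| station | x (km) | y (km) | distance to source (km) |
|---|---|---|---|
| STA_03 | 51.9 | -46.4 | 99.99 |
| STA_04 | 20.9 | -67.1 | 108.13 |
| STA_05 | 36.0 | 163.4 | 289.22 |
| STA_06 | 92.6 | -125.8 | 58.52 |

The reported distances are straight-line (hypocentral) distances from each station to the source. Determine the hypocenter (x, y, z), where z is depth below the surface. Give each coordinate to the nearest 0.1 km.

(101.1, -112.7, 56.4)

Each station gives a sphere (x−x_i)² + (y−y_i)² + z² = d_i² (stations at z=0).
Subtracting the STA_03 sphere from STA_04 and STA_05: z² cancels, leaving linear equations in x and y:
-62.0 x − 41.4 y = -1601.45
-31.8 x + 419.6 y = -50501.22
Solving: x ≈ 101.081, y ≈ -112.695 km (keep extra digits for the depth step; rounded: 101.1, -112.7).
Then from the STA_03 sphere: z² = 99.99² − (x − 51.9)² − (y + 46.4)² with x = 101.081, y = -112.695, so z ≈ 56.429 ≈ 56.4 km.
Check against STA_06 (with the unrounded solution): distance 58.55 ≈ 58.52 km. ✓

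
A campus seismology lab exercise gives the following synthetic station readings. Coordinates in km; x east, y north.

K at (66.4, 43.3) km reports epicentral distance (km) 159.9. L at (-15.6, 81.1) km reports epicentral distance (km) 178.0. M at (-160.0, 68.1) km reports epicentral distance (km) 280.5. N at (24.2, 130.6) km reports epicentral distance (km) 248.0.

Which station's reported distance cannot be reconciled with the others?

Solve using three stations at a time. Using K, M, N (subtract circle equations pairwise → linear system) gives (x, y) ≈ (51.7, -115.8).
Distances from that point to each station vs reported:
  K: calculated 159.7 vs reported 159.9 → residual 0.2 km
  L: calculated 208.1 vs reported 178.0 → residual 30.1 km
  M: calculated 280.4 vs reported 280.5 → residual 0.1 km
  N: calculated 247.9 vs reported 248.0 → residual 0.1 km
K, M, N are mutually consistent (residuals ≈ 0); L is off by 30.1 km.

L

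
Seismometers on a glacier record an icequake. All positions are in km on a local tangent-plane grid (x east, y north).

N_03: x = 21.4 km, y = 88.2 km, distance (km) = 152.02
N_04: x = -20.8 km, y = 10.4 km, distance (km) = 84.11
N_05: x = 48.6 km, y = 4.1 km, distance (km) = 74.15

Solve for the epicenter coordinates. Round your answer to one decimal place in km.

Circle about each station: (x − 21.4)² + (y − 88.2)² = 152.02²; (x + 20.8)² + (y − 10.4)² = 84.11²; (x − 48.6)² + (y − 4.1)² = 74.15².
Subtracting pairs of circle equations eliminates x²+y² and gives linear equations (the radical axes):
-84.4 x − 155.6 y = 8339.19
54.4 x − 168.2 y = 11753.43
Solving the 2×2 system: x ≈ 18.8, y ≈ -63.8 km.
Check against N_03 (with the unrounded x, y): √((x − 21.4)²+(y − 88.2)²) = 152.02 ≈ 152.02 km. ✓

x ≈ 18.8 km, y ≈ -63.8 km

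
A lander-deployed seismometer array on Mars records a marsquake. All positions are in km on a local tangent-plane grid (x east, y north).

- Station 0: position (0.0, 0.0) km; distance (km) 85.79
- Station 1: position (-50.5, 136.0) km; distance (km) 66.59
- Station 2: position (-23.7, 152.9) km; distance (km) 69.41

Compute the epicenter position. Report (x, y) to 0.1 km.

Circle about each station: x² + y² = 85.79²; (x + 50.5)² + (y − 136.0)² = 66.59²; (x + 23.7)² + (y − 152.9)² = 69.41².
Subtracting the Station 0 equation from the Station 1 and Station 2 equations removes the quadratic terms:
-101.0 x + 272.0 y = 23971.95
-47.4 x + 305.8 y = 26482.28
Solving the 2×2 system: x ≈ -7.1, y ≈ 85.5 km.

x ≈ -7.1 km, y ≈ 85.5 km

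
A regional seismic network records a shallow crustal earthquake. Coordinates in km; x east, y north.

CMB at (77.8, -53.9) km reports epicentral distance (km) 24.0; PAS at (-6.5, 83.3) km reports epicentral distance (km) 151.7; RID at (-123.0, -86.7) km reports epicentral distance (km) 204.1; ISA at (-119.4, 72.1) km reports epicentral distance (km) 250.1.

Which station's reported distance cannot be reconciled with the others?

PAS

Solve using three stations at a time. Using CMB, RID, ISA (subtract circle equations pairwise → linear system) gives (x, y) ≈ (80.9, -77.7).
Distances from that point to each station vs reported:
  CMB: calculated 24.0 vs reported 24.0 → residual 0.0 km
  PAS: calculated 183.2 vs reported 151.7 → residual 31.5 km
  RID: calculated 204.1 vs reported 204.1 → residual 0.0 km
  ISA: calculated 250.1 vs reported 250.1 → residual 0.0 km
CMB, RID, ISA are mutually consistent (residuals ≈ 0); PAS is off by 31.5 km.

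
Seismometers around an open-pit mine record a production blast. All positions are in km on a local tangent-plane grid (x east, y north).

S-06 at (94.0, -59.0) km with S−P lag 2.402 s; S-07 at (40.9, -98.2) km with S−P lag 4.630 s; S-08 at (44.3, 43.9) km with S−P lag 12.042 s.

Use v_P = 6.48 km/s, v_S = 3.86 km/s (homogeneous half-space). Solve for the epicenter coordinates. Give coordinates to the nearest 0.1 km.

Distance from S−P lag: d = Δt · v_P v_S / (v_P − v_S) = Δt · (6.48·3.86)/(6.48−3.86) ≈ 9.5469·Δt.
So d_S-06 = 22.93, d_S-07 = 44.20, d_S-08 = 114.96 km.
Circle about each station: (x − 94.0)² + (y + 59.0)² = 22.93²; (x − 40.9)² + (y + 98.2)² = 44.20²; (x − 44.3)² + (y − 43.9)² = 114.96².
Subtracting the S-06 equation from the S-07 and S-08 equations removes the quadratic terms:
-106.2 x − 78.4 y = -2428.81
-99.4 x + 205.8 y = -21117.32
Solving the 2×2 system: x ≈ 72.7, y ≈ -67.5 km.
Check against S-06 (with the unrounded x, y): √((x − 94.0)²+(y + 59.0)²) = 22.93 ≈ 22.93 km. ✓

(72.7, -67.5)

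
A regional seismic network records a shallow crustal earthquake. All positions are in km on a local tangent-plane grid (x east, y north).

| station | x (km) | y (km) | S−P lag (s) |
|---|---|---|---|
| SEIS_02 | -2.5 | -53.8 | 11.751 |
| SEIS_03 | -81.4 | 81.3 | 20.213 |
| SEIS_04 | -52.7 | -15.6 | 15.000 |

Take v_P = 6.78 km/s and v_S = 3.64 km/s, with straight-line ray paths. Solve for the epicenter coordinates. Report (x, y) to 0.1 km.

61.8 km east, 12.5 km north

Distance from S−P lag: d = Δt · v_P v_S / (v_P − v_S) = Δt · (6.78·3.64)/(6.78−3.64) ≈ 7.8596·Δt.
So d_SEIS_02 = 92.36, d_SEIS_03 = 158.87, d_SEIS_04 = 117.89 km.
Circle about each station: (x + 2.5)² + (y + 53.8)² = 92.36²; (x + 81.4)² + (y − 81.3)² = 158.87²; (x + 52.7)² + (y + 15.6)² = 117.89².
Subtracting the SEIS_02 equation from the SEIS_03 and SEIS_04 equations removes the quadratic terms:
-157.8 x + 270.2 y = -6374.35
-100.4 x + 76.4 y = -5247.72
Solving the 2×2 system: x ≈ 61.8, y ≈ 12.5 km.
Check against SEIS_02 (with the unrounded x, y): √((x + 2.5)²+(y + 53.8)²) = 92.32 ≈ 92.36 km. ✓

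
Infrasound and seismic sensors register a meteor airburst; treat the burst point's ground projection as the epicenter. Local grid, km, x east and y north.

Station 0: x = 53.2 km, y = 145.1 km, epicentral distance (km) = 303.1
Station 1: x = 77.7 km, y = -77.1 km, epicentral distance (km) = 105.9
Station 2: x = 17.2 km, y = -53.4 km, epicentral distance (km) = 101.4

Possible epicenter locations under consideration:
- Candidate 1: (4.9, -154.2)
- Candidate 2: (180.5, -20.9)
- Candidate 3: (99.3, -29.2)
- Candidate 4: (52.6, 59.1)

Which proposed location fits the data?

Candidate 1

For each candidate, compare |candidate − station| to the reported distance:
Candidate 1: residuals Station 0 0.1, Station 1 0.1, Station 2 0.1 → max 0.1 km
Candidate 2: residuals Station 0 93.9, Station 1 11.3, Station 2 65.1 → max 93.9 km
Candidate 3: residuals Station 0 122.8, Station 1 53.4, Station 2 15.8 → max 122.8 km
Candidate 4: residuals Station 0 217.1, Station 1 32.6, Station 2 16.5 → max 217.1 km
Only Candidate 1 has all residuals ≈ 0.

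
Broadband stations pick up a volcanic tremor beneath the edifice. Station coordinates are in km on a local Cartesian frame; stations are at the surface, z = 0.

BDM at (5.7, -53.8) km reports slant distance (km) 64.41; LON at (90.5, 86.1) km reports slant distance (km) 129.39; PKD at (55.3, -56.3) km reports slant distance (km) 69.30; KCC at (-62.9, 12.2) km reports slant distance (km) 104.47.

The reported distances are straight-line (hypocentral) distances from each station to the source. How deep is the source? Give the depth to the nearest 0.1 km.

z ≈ 47.6 km

Each station gives a sphere (x−x_i)² + (y−y_i)² + z² = d_i² (stations at z=0).
Subtracting the BDM sphere from LON and PKD: z² cancels, leaving linear equations in x and y:
169.6 x + 279.8 y = 83.41
99.2 x − 5.0 y = 2647.01
Solving: x ≈ 25.907, y ≈ -15.405 km (keep extra digits for the depth step; rounded: 25.9, -15.4).
Then from the BDM sphere: z² = 64.41² − (x − 5.7)² − (y + 53.8)² with x = 25.907, y = -15.405, so z ≈ 47.604 ≈ 47.6 km.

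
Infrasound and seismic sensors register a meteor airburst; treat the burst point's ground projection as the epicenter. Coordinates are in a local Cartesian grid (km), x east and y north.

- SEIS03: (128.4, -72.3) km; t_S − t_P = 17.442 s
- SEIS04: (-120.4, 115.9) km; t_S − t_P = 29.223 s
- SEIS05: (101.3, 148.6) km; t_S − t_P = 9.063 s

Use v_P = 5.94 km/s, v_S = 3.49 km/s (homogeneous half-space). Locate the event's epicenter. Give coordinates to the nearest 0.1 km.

(123.5, 75.2)

Distance from S−P lag: d = Δt · v_P v_S / (v_P − v_S) = Δt · (5.94·3.49)/(5.94−3.49) ≈ 8.4615·Δt.
So d_SEIS03 = 147.58, d_SEIS04 = 247.27, d_SEIS05 = 76.69 km.
Circle about each station: (x − 128.4)² + (y + 72.3)² = 147.58²; (x + 120.4)² + (y − 115.9)² = 247.27²; (x − 101.3)² + (y − 148.6)² = 76.69².
Subtracting the SEIS03 equation from the SEIS04 and SEIS05 equations removes the quadratic terms:
-497.6 x + 376.4 y = -33147.48
-54.2 x + 441.8 y = 26528.30
Solving the 2×2 system: x ≈ 123.5, y ≈ 75.2 km.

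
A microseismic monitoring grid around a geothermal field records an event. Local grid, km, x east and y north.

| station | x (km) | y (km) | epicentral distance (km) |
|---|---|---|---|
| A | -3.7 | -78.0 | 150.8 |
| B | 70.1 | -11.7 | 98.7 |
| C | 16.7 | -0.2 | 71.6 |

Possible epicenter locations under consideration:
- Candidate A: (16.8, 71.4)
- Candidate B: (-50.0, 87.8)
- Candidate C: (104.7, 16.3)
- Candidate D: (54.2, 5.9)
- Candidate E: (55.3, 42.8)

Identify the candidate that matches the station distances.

Candidate A

For each candidate, compare |candidate − station| to the reported distance:
Candidate A: residuals A 0.0, B 0.0, C 0.0 → max 0.0 km
Candidate B: residuals A 21.3, B 57.3, C 38.8 → max 57.3 km
Candidate C: residuals A 7.1, B 54.2, C 17.9 → max 54.2 km
Candidate D: residuals A 48.9, B 75.0, C 33.6 → max 75.0 km
Candidate E: residuals A 16.4, B 42.2, C 13.8 → max 42.2 km
Only Candidate A has all residuals ≈ 0.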